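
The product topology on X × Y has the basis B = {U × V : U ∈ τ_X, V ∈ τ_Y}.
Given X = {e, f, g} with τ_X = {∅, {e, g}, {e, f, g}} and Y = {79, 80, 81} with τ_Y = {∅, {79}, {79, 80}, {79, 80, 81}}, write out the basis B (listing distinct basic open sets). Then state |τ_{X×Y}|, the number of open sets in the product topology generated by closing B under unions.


Basis B = {∅ × ∅, {e, g} × {79}, {e, f, g} × {79}, {e, g} × {79, 80}, {e, g} × {79, 80, 81}, {e, f, g} × {79, 80}, {e, f, g} × {79, 80, 81}}; |τ_{X×Y}| = 10.

Enumerate products U × V with U ∈ τ_X, V ∈ τ_Y (deduplicated):
  ∅ × ∅ = {} (∅)
  {e, g} × {79} = {(e,79), (g,79)}
  {e, f, g} × {79} = {(e,79), (f,79), (g,79)}
  {e, g} × {79, 80} = {(e,79), (e,80), (g,79), (g,80)}
  {e, g} × {79, 80, 81} = {(e,79), (e,80), (e,81), (g,79), (g,80), (g,81)}
  {e, f, g} × {79, 80} = {(e,79), (e,80), (f,79), (f,80), (g,79), (g,80)}
  {e, f, g} × {79, 80, 81} = {(e,79), (e,80), (e,81), (f,79), (f,80), (f,81), (g,79), (g,80), (g,81)}
These 7 distinct sets form the basis B.
Close under arbitrary unions to get τ_{X×Y}; counting gives |τ_{X×Y}| = 10.


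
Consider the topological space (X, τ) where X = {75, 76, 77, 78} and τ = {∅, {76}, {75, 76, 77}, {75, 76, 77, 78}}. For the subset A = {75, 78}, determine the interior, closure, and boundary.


int(A) = ∅, cl(A) = {75, 77, 78}, ∂A = {75, 77, 78}.

Closed sets in (X, τ) are complements of opens:
  closed(X, τ) = {∅, {78}, {75, 77, 78}, {75, 76, 77, 78}}.
int(A) = ⋃ {U ∈ τ : U ⊆ A}. Opens contained in A: ∅.
Taking the union of these: int(A) = ∅.
cl(A) = ⋂ {C closed : A ⊆ C}. Closed sets containing A: {75, 77, 78}, {75, 76, 77, 78}.
Intersecting these: cl(A) = {75, 77, 78}.
∂A = cl(A) ∖ int(A) = {75, 77, 78} ∖ ∅ = {75, 77, 78}.


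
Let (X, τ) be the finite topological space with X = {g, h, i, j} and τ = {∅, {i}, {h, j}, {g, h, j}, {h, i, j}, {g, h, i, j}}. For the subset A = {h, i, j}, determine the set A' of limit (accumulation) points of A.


A' = {g, h, j}

For each x ∈ X, list the open sets U ∈ τ with x ∈ U, then check whether U ∩ (A ∖ {x}) ≠ ∅ for every such U.
  x = g: opens ∋ x are {g, h, j}, {g, h, i, j}; each meets A ∖ {g}, so x IS a limit point.
  x = h: opens ∋ x are {h, j}, {g, h, j}, {h, i, j}, {g, h, i, j}; each meets A ∖ {h}, so x IS a limit point.
  x = i: open {i} ∋ x has {i} ∩ (A ∖ {i}) = ∅, so x is NOT a limit point.
  x = j: opens ∋ x are {h, j}, {g, h, j}, {h, i, j}, {g, h, i, j}; each meets A ∖ {j}, so x IS a limit point.
Collecting: A' = {g, h, j}.


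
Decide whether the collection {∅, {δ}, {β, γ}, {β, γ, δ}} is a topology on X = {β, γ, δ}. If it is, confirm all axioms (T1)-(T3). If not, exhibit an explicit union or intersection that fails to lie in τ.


τ IS a topology on X.

Axiom (T1): ∅ ∈ τ? Yes; X ∈ τ? Yes.
Axiom (T2/T3): check pairwise unions and intersections of members of τ.
All pairwise intersections and unions checked — each lies in τ. Therefore τ satisfies (T1), (T2), (T3): it IS a topology on X.


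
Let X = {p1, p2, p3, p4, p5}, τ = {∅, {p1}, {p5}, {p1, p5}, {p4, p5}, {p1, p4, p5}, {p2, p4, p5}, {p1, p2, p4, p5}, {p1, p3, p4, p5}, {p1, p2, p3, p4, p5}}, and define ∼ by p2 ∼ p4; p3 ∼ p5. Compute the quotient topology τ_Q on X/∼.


X/∼ = {[p1], [p2=p4], [p3=p5]}; |τ_Q| = 3.

Equivalence classes: [p1], [p2=p4], [p3=p5].
Quotient map π: X → X/∼ sends p1 ↦ [p1], p2 ↦ [p2=p4], p3 ↦ [p3=p5], p4 ↦ [p2=p4], p5 ↦ [p3=p5].
For each subset V ⊆ X/∼, compute π^{-1}(V) ⊆ X and check whether π^{-1}(V) ∈ τ. V is open in τ_Q iff π^{-1}(V) ∈ τ.
  V = {}: π^{-1}(V) = ∅ ∈ τ ✓.
  V = {[p1]}: π^{-1}(V) = {p1} ∈ τ ✓.
  V = {[p2=p4]}: π^{-1}(V) = {p2, p4} ∉ τ ✗.
  V = {[p1], [p2=p4]}: π^{-1}(V) = {p1, p2, p4} ∉ τ ✗.
  V = {[p3=p5]}: π^{-1}(V) = {p3, p5} ∉ τ ✗.
  V = {[p1], [p3=p5]}: π^{-1}(V) = {p1, p3, p5} ∉ τ ✗.
  V = {[p2=p4], [p3=p5]}: π^{-1}(V) = {p2, p3, p4, p5} ∉ τ ✗.
  V = {[p1], [p2=p4], [p3=p5]}: π^{-1}(V) = {p1, p2, p3, p4, p5} ∈ τ ✓.
Open sets in the quotient: τ_Q = {{}, {[p1]}, {[p1], [p2=p4], [p3=p5]}} (3 elements).


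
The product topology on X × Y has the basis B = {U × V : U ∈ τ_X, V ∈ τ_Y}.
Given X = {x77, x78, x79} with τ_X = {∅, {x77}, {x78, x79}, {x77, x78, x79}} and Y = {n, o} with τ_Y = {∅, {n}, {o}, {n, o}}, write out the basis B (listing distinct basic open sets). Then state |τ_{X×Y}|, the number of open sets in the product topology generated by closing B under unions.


Basis B = {∅ × ∅, {x77} × {n}, {x77} × {o}, {x77} × {n, o}, {x78, x79} × {n}, {x78, x79} × {o}, {x77, x78, x79} × {n}, {x77, x78, x79} × {o}, {x78, x79} × {n, o}, {x77, x78, x79} × {n, o}}; |τ_{X×Y}| = 16.

Enumerate products U × V with U ∈ τ_X, V ∈ τ_Y (deduplicated):
  ∅ × ∅ = {} (∅)
  {x77} × {n} = {(x77,n)}
  {x77} × {o} = {(x77,o)}
  {x77} × {n, o} = {(x77,n), (x77,o)}
  {x78, x79} × {n} = {(x78,n), (x79,n)}
  {x78, x79} × {o} = {(x78,o), (x79,o)}
  {x77, x78, x79} × {n} = {(x77,n), (x78,n), (x79,n)}
  {x77, x78, x79} × {o} = {(x77,o), (x78,o), (x79,o)}
  {x78, x79} × {n, o} = {(x78,n), (x78,o), (x79,n), (x79,o)}
  {x77, x78, x79} × {n, o} = {(x77,n), (x77,o), (x78,n), (x78,o), (x79,n), (x79,o)}
These 10 distinct sets form the basis B.
Close under arbitrary unions to get τ_{X×Y}; counting gives |τ_{X×Y}| = 16.


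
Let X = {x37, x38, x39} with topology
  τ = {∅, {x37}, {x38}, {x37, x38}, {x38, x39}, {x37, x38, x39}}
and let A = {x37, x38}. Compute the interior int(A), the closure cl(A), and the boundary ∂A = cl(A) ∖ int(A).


int(A) = {x37, x38}, cl(A) = {x37, x38, x39}, ∂A = {x39}.

Closed sets in (X, τ) are complements of opens:
  closed(X, τ) = {∅, {x37}, {x39}, {x37, x39}, {x38, x39}, {x37, x38, x39}}.
int(A) = ⋃ {U ∈ τ : U ⊆ A}. Opens contained in A: ∅, {x37}, {x38}, {x37, x38}.
Taking the union of these: int(A) = {x37, x38}.
cl(A) = ⋂ {C closed : A ⊆ C}. Closed sets containing A: {x37, x38, x39}.
Intersecting these: cl(A) = {x37, x38, x39}.
∂A = cl(A) ∖ int(A) = {x37, x38, x39} ∖ {x37, x38} = {x39}.


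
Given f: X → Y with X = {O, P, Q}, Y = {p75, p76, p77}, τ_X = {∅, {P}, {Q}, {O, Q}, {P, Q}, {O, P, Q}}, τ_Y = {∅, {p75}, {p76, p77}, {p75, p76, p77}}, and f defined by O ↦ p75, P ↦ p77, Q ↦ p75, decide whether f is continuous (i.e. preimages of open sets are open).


f IS continuous.

Compute f^{-1}(U) for each U ∈ τ_Y:
  U = ∅: f^{-1}(U) = ∅ ∈ τ_X ✓.
  U = {p75}: f^{-1}(U) = {O, Q} ∈ τ_X ✓.
  U = {p76, p77}: f^{-1}(U) = {P} ∈ τ_X ✓.
  U = {p75, p76, p77}: f^{-1}(U) = {O, P, Q} ∈ τ_X ✓.
Every preimage lies in τ_X, so f IS continuous.


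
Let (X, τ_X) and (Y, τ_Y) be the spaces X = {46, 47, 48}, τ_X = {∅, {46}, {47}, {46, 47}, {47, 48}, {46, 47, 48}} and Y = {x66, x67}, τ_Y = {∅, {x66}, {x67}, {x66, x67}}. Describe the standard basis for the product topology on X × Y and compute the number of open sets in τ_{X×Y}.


Basis B = {∅ × ∅, {46} × {x66}, {46} × {x67}, {47} × {x66}, {47} × {x67}, {46} × {x66, x67}, {46, 47} × {x66}, {46, 47} × {x67}, {47} × {x66, x67}, {47, 48} × {x66}, {47, 48} × {x67}, {46, 47, 48} × {x66}, {46, 47, 48} × {x67}, {46, 47} × {x66, x67}, {47, 48} × {x66, x67}, {46, 47, 48} × {x66, x67}}; |τ_{X×Y}| = 36.

Enumerate products U × V with U ∈ τ_X, V ∈ τ_Y (deduplicated):
  ∅ × ∅ = {} (∅)
  {46} × {x66} = {(46,x66)}
  {46} × {x67} = {(46,x67)}
  {47} × {x66} = {(47,x66)}
  {47} × {x67} = {(47,x67)}
  {46} × {x66, x67} = {(46,x66), (46,x67)}
  {46, 47} × {x66} = {(46,x66), (47,x66)}
  {46, 47} × {x67} = {(46,x67), (47,x67)}
  {47} × {x66, x67} = {(47,x66), (47,x67)}
  {47, 48} × {x66} = {(47,x66), (48,x66)}
  {47, 48} × {x67} = {(47,x67), (48,x67)}
  {46, 47, 48} × {x66} = {(46,x66), (47,x66), (48,x66)}
  {46, 47, 48} × {x67} = {(46,x67), (47,x67), (48,x67)}
  {46, 47} × {x66, x67} = {(46,x66), (46,x67), (47,x66), (47,x67)}
  {47, 48} × {x66, x67} = {(47,x66), (47,x67), (48,x66), (48,x67)}
  {46, 47, 48} × {x66, x67} = {(46,x66), (46,x67), (47,x66), (47,x67), (48,x66), (48,x67)}
These 16 distinct sets form the basis B.
Close under arbitrary unions to get τ_{X×Y}; counting gives |τ_{X×Y}| = 36.


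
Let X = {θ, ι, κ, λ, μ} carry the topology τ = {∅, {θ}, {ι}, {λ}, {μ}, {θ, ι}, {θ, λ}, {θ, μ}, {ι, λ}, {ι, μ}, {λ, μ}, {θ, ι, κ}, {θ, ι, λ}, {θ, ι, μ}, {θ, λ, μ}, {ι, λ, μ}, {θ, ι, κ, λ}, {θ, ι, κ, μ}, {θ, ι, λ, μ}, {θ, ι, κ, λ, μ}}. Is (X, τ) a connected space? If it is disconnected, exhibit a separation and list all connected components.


(X, τ) is disconnected; components = [{λ}, {μ}, {θ, ι, κ}].

Find clopen sets (U ∈ τ with X ∖ U ∈ τ):
  U = ∅, X ∖ U = {θ, ι, κ, λ, μ} — both open, so U is clopen.
  U = {λ}, X ∖ U = {θ, ι, κ, μ} — both open, so U is clopen.
  U = {μ}, X ∖ U = {θ, ι, κ, λ} — both open, so U is clopen.
  U = {λ, μ}, X ∖ U = {θ, ι, κ} — both open, so U is clopen.
  U = {θ, ι, κ}, X ∖ U = {λ, μ} — both open, so U is clopen.
  U = {θ, ι, κ, λ}, X ∖ U = {μ} — both open, so U is clopen.
  U = {θ, ι, κ, μ}, X ∖ U = {λ} — both open, so U is clopen.
  U = {θ, ι, κ, λ, μ}, X ∖ U = ∅ — both open, so U is clopen.
Nontrivial clopen(s) exist: e.g. {μ}. So (X, τ) is disconnected.
Compute connected components by grouping points that agree on all clopens:
  component: {λ}
  component: {μ}
  component: {θ, ι, κ}


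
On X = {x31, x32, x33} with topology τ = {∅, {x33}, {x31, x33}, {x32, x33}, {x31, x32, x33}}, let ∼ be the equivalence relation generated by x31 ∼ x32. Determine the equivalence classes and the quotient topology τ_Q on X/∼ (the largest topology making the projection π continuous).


X/∼ = {[x31=x32], [x33]}; |τ_Q| = 3.

Equivalence classes: [x31=x32], [x33].
Quotient map π: X → X/∼ sends x31 ↦ [x31=x32], x32 ↦ [x31=x32], x33 ↦ [x33].
For each subset V ⊆ X/∼, compute π^{-1}(V) ⊆ X and check whether π^{-1}(V) ∈ τ. V is open in τ_Q iff π^{-1}(V) ∈ τ.
  V = {}: π^{-1}(V) = ∅ ∈ τ ✓.
  V = {[x31=x32]}: π^{-1}(V) = {x31, x32} ∉ τ ✗.
  V = {[x33]}: π^{-1}(V) = {x33} ∈ τ ✓.
  V = {[x31=x32], [x33]}: π^{-1}(V) = {x31, x32, x33} ∈ τ ✓.
Open sets in the quotient: τ_Q = {{}, {[x33]}, {[x31=x32], [x33]}} (3 elements).


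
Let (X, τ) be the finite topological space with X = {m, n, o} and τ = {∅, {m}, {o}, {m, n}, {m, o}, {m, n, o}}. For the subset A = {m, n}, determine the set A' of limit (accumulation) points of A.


A' = {n}

For each x ∈ X, list the open sets U ∈ τ with x ∈ U, then check whether U ∩ (A ∖ {x}) ≠ ∅ for every such U.
  x = m: open {m} ∋ x has {m} ∩ (A ∖ {m}) = ∅, so x is NOT a limit point.
  x = n: opens ∋ x are {m, n}, {m, n, o}; each meets A ∖ {n}, so x IS a limit point.
  x = o: open {o} ∋ x has {o} ∩ (A ∖ {o}) = ∅, so x is NOT a limit point.
Collecting: A' = {n}.


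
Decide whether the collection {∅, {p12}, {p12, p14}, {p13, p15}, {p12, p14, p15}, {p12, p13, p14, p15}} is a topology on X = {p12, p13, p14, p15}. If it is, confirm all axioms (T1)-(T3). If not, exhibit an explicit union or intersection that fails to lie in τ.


τ is NOT a topology on X.

Axiom (T1): ∅ ∈ τ? Yes; X ∈ τ? Yes.
Axiom (T2/T3): check pairwise unions and intersections of members of τ.
Counterexample for (T2): {p12} ∪ {p13, p15} = {p12, p13, p15} ∉ τ. Therefore τ is NOT a topology.


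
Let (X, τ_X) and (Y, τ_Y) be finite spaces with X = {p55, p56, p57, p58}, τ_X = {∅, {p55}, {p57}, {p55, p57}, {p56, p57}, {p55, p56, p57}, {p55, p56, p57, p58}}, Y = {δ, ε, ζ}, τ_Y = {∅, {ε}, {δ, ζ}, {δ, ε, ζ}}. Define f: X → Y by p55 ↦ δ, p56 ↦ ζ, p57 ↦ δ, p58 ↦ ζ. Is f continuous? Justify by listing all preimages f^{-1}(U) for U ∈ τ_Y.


f IS continuous.

Compute f^{-1}(U) for each U ∈ τ_Y:
  U = ∅: f^{-1}(U) = ∅ ∈ τ_X ✓.
  U = {ε}: f^{-1}(U) = ∅ ∈ τ_X ✓.
  U = {δ, ζ}: f^{-1}(U) = {p55, p56, p57, p58} ∈ τ_X ✓.
  U = {δ, ε, ζ}: f^{-1}(U) = {p55, p56, p57, p58} ∈ τ_X ✓.
Every preimage lies in τ_X, so f IS continuous.


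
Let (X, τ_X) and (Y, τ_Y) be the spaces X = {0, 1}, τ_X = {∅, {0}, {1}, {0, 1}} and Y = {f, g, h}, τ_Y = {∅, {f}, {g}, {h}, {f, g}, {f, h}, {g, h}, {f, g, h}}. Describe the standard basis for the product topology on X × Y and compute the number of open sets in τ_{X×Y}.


Basis B = {∅ × ∅, {0} × {f}, {0} × {g}, {0} × {h}, {1} × {f}, {1} × {g}, {1} × {h}, {0} × {f, g}, {0} × {f, h}, {0, 1} × {f}, {0} × {g, h}, {0, 1} × {g}, {0, 1} × {h}, {1} × {f, g}, {1} × {f, h}, {1} × {g, h}, {0} × {f, g, h}, {1} × {f, g, h}, {0, 1} × {f, g}, {0, 1} × {f, h}, {0, 1} × {g, h}, {0, 1} × {f, g, h}}; |τ_{X×Y}| = 64.

Enumerate products U × V with U ∈ τ_X, V ∈ τ_Y (deduplicated):
  ∅ × ∅ = {} (∅)
  {0} × {f} = {(0,f)}
  {0} × {g} = {(0,g)}
  {0} × {h} = {(0,h)}
  {1} × {f} = {(1,f)}
  {1} × {g} = {(1,g)}
  {1} × {h} = {(1,h)}
  {0} × {f, g} = {(0,f), (0,g)}
  {0} × {f, h} = {(0,f), (0,h)}
  {0, 1} × {f} = {(0,f), (1,f)}
  {0} × {g, h} = {(0,g), (0,h)}
  {0, 1} × {g} = {(0,g), (1,g)}
  {0, 1} × {h} = {(0,h), (1,h)}
  {1} × {f, g} = {(1,f), (1,g)}
  {1} × {f, h} = {(1,f), (1,h)}
  {1} × {g, h} = {(1,g), (1,h)}
  {0} × {f, g, h} = {(0,f), (0,g), (0,h)}
  {1} × {f, g, h} = {(1,f), (1,g), (1,h)}
  {0, 1} × {f, g} = {(0,f), (0,g), (1,f), (1,g)}
  {0, 1} × {f, h} = {(0,f), (0,h), (1,f), (1,h)}
  {0, 1} × {g, h} = {(0,g), (0,h), (1,g), (1,h)}
  {0, 1} × {f, g, h} = {(0,f), (0,g), (0,h), (1,f), (1,g), (1,h)}
These 22 distinct sets form the basis B.
Close under arbitrary unions to get τ_{X×Y}; counting gives |τ_{X×Y}| = 64.


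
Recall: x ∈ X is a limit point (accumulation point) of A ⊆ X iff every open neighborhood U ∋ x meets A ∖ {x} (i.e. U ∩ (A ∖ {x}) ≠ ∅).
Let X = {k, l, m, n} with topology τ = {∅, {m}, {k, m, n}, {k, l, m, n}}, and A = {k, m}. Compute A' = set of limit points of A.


A' = {k, l, n}

For each x ∈ X, list the open sets U ∈ τ with x ∈ U, then check whether U ∩ (A ∖ {x}) ≠ ∅ for every such U.
  x = k: opens ∋ x are {k, m, n}, {k, l, m, n}; each meets A ∖ {k}, so x IS a limit point.
  x = l: opens ∋ x are {k, l, m, n}; each meets A ∖ {l}, so x IS a limit point.
  x = m: open {m} ∋ x has {m} ∩ (A ∖ {m}) = ∅, so x is NOT a limit point.
  x = n: opens ∋ x are {k, m, n}, {k, l, m, n}; each meets A ∖ {n}, so x IS a limit point.
Collecting: A' = {k, l, n}.


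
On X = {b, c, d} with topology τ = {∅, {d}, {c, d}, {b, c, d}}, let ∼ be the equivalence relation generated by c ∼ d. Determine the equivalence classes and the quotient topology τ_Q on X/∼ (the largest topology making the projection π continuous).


X/∼ = {[b], [c=d]}; |τ_Q| = 3.

Equivalence classes: [b], [c=d].
Quotient map π: X → X/∼ sends b ↦ [b], c ↦ [c=d], d ↦ [c=d].
For each subset V ⊆ X/∼, compute π^{-1}(V) ⊆ X and check whether π^{-1}(V) ∈ τ. V is open in τ_Q iff π^{-1}(V) ∈ τ.
  V = {}: π^{-1}(V) = ∅ ∈ τ ✓.
  V = {[b]}: π^{-1}(V) = {b} ∉ τ ✗.
  V = {[c=d]}: π^{-1}(V) = {c, d} ∈ τ ✓.
  V = {[b], [c=d]}: π^{-1}(V) = {b, c, d} ∈ τ ✓.
Open sets in the quotient: τ_Q = {{}, {[c=d]}, {[b], [c=d]}} (3 elements).


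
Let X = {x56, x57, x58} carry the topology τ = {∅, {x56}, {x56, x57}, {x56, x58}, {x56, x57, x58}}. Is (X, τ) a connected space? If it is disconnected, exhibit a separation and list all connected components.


(X, τ) is connected.

Find clopen sets (U ∈ τ with X ∖ U ∈ τ):
  U = ∅, X ∖ U = {x56, x57, x58} — both open, so U is clopen.
  U = {x56, x57, x58}, X ∖ U = ∅ — both open, so U is clopen.
Only trivial clopens (∅ and X) exist, so (X, τ) is connected.
Compute connected components by grouping points that agree on all clopens:
  component: {x56, x57, x58}


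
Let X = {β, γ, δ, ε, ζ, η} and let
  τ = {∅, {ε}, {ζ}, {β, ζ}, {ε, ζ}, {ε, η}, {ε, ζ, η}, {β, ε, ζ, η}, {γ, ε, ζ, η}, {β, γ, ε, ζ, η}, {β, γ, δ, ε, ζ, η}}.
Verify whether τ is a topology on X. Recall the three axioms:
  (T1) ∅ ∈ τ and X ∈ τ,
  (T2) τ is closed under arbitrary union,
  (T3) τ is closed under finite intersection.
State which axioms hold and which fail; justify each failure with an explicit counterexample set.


τ is NOT a topology on X.

Axiom (T1): ∅ ∈ τ? Yes; X ∈ τ? Yes.
Axiom (T2/T3): check pairwise unions and intersections of members of τ.
Counterexample for (T2): {ε} ∪ {β, ζ} = {β, ε, ζ} ∉ τ. Therefore τ is NOT a topology.


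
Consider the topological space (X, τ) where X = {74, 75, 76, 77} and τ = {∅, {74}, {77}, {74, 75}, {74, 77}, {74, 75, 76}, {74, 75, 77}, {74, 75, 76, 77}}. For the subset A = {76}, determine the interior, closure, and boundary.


int(A) = ∅, cl(A) = {76}, ∂A = {76}.

Closed sets in (X, τ) are complements of opens:
  closed(X, τ) = {∅, {76}, {77}, {75, 76}, {76, 77}, {74, 75, 76}, {75, 76, 77}, {74, 75, 76, 77}}.
int(A) = ⋃ {U ∈ τ : U ⊆ A}. Opens contained in A: ∅.
Taking the union of these: int(A) = ∅.
cl(A) = ⋂ {C closed : A ⊆ C}. Closed sets containing A: {76}, {75, 76}, {76, 77}, {74, 75, 76}, {75, 76, 77}, {74, 75, 76, 77}.
Intersecting these: cl(A) = {76}.
∂A = cl(A) ∖ int(A) = {76} ∖ ∅ = {76}.


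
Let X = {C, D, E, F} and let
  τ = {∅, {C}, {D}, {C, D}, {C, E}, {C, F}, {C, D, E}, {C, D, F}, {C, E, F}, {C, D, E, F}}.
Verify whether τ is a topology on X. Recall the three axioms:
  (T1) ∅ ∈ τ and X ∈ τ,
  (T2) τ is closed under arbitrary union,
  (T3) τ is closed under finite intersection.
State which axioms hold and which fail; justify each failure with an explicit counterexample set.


τ IS a topology on X.

Axiom (T1): ∅ ∈ τ? Yes; X ∈ τ? Yes.
Axiom (T2/T3): check pairwise unions and intersections of members of τ.
All pairwise intersections and unions checked — each lies in τ. Therefore τ satisfies (T1), (T2), (T3): it IS a topology on X.


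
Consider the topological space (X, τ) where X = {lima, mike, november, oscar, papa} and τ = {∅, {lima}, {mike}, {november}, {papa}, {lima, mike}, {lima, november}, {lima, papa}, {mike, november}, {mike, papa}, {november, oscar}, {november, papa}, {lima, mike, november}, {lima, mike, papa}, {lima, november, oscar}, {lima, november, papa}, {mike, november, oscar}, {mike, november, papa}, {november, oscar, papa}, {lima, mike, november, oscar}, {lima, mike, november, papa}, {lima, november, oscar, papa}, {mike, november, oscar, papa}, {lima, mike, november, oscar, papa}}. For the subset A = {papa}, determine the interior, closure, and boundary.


int(A) = {papa}, cl(A) = {papa}, ∂A = ∅.

Closed sets in (X, τ) are complements of opens:
  closed(X, τ) = {∅, {lima}, {mike}, {oscar}, {papa}, {lima, mike}, {lima, oscar}, {lima, papa}, {mike, oscar}, {mike, papa}, {november, oscar}, {oscar, papa}, {lima, mike, oscar}, {lima, mike, papa}, {lima, november, oscar}, {lima, oscar, papa}, {mike, november, oscar}, {mike, oscar, papa}, {november, oscar, papa}, {lima, mike, november, oscar}, {lima, mike, oscar, papa}, {lima, november, oscar, papa}, {mike, november, oscar, papa}, {lima, mike, november, oscar, papa}}.
int(A) = ⋃ {U ∈ τ : U ⊆ A}. Opens contained in A: ∅, {papa}.
Taking the union of these: int(A) = {papa}.
cl(A) = ⋂ {C closed : A ⊆ C}. Closed sets containing A: {papa}, {lima, papa}, {mike, papa}, {oscar, papa}, {lima, mike, papa}, {lima, oscar, papa}, {mike, oscar, papa}, {november, oscar, papa}, {lima, mike, oscar, papa}, {lima, november, oscar, papa}, {mike, november, oscar, papa}, {lima, mike, november, oscar, papa}.
Intersecting these: cl(A) = {papa}.
∂A = cl(A) ∖ int(A) = {papa} ∖ {papa} = ∅.


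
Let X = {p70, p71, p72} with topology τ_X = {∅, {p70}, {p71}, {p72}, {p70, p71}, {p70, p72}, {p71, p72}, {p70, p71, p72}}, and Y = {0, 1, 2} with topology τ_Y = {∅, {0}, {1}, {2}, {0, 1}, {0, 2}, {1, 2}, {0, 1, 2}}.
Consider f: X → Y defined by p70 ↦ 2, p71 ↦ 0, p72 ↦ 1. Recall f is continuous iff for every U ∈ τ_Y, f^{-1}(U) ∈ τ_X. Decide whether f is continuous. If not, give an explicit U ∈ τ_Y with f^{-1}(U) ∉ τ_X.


f IS continuous.

Compute f^{-1}(U) for each U ∈ τ_Y:
  U = ∅: f^{-1}(U) = ∅ ∈ τ_X ✓.
  U = {0}: f^{-1}(U) = {p71} ∈ τ_X ✓.
  U = {1}: f^{-1}(U) = {p72} ∈ τ_X ✓.
  U = {2}: f^{-1}(U) = {p70} ∈ τ_X ✓.
  U = {0, 1}: f^{-1}(U) = {p71, p72} ∈ τ_X ✓.
  U = {0, 2}: f^{-1}(U) = {p70, p71} ∈ τ_X ✓.
  U = {1, 2}: f^{-1}(U) = {p70, p72} ∈ τ_X ✓.
  U = {0, 1, 2}: f^{-1}(U) = {p70, p71, p72} ∈ τ_X ✓.
Every preimage lies in τ_X, so f IS continuous.


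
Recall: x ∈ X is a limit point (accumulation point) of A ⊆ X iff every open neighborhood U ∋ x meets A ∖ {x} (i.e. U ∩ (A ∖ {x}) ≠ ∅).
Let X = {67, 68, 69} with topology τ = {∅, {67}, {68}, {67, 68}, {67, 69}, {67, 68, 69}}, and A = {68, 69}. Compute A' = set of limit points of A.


A' = ∅

For each x ∈ X, list the open sets U ∈ τ with x ∈ U, then check whether U ∩ (A ∖ {x}) ≠ ∅ for every such U.
  x = 67: open {67} ∋ x has {67} ∩ (A ∖ {67}) = ∅, so x is NOT a limit point.
  x = 68: open {68} ∋ x has {68} ∩ (A ∖ {68}) = ∅, so x is NOT a limit point.
  x = 69: open {67, 69} ∋ x has {67, 69} ∩ (A ∖ {69}) = ∅, so x is NOT a limit point.
Collecting: A' = ∅.


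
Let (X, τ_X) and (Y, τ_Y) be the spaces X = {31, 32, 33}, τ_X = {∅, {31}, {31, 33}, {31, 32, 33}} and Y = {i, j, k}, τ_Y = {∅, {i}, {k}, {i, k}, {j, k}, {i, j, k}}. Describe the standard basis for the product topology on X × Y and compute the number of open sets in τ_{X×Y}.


Basis B = {∅ × ∅, {31} × {i}, {31} × {k}, {31} × {i, k}, {31, 33} × {i}, {31} × {j, k}, {31, 33} × {k}, {31} × {i, j, k}, {31, 32, 33} × {i}, {31, 32, 33} × {k}, {31, 33} × {i, k}, {31, 33} × {j, k}, {31, 33} × {i, j, k}, {31, 32, 33} × {i, k}, {31, 32, 33} × {j, k}, {31, 32, 33} × {i, j, k}}; |τ_{X×Y}| = 40.

Enumerate products U × V with U ∈ τ_X, V ∈ τ_Y (deduplicated):
  ∅ × ∅ = {} (∅)
  {31} × {i} = {(31,i)}
  {31} × {k} = {(31,k)}
  {31} × {i, k} = {(31,i), (31,k)}
  {31, 33} × {i} = {(31,i), (33,i)}
  {31} × {j, k} = {(31,j), (31,k)}
  {31, 33} × {k} = {(31,k), (33,k)}
  {31} × {i, j, k} = {(31,i), (31,j), (31,k)}
  {31, 32, 33} × {i} = {(31,i), (32,i), (33,i)}
  {31, 32, 33} × {k} = {(31,k), (32,k), (33,k)}
  {31, 33} × {i, k} = {(31,i), (31,k), (33,i), (33,k)}
  {31, 33} × {j, k} = {(31,j), (31,k), (33,j), (33,k)}
  {31, 33} × {i, j, k} = {(31,i), (31,j), (31,k), (33,i), (33,j), (33,k)}
  {31, 32, 33} × {i, k} = {(31,i), (31,k), (32,i), (32,k), (33,i), (33,k)}
  {31, 32, 33} × {j, k} = {(31,j), (31,k), (32,j), (32,k), (33,j), (33,k)}
  {31, 32, 33} × {i, j, k} = {(31,i), (31,j), (31,k), (32,i), (32,j), (32,k), (33,i), (33,j), (33,k)}
These 16 distinct sets form the basis B.
Close under arbitrary unions to get τ_{X×Y}; counting gives |τ_{X×Y}| = 40.


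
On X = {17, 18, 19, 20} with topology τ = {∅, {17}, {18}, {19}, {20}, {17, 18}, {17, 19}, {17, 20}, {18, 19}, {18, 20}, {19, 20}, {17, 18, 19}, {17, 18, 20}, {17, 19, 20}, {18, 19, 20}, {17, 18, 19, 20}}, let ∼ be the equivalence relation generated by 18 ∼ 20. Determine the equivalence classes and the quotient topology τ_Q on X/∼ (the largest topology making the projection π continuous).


X/∼ = {[17], [18=20], [19]}; |τ_Q| = 8.

Equivalence classes: [17], [18=20], [19].
Quotient map π: X → X/∼ sends 17 ↦ [17], 18 ↦ [18=20], 19 ↦ [19], 20 ↦ [18=20].
For each subset V ⊆ X/∼, compute π^{-1}(V) ⊆ X and check whether π^{-1}(V) ∈ τ. V is open in τ_Q iff π^{-1}(V) ∈ τ.
  V = {}: π^{-1}(V) = ∅ ∈ τ ✓.
  V = {[17]}: π^{-1}(V) = {17} ∈ τ ✓.
  V = {[18=20]}: π^{-1}(V) = {18, 20} ∈ τ ✓.
  V = {[17], [18=20]}: π^{-1}(V) = {17, 18, 20} ∈ τ ✓.
  V = {[19]}: π^{-1}(V) = {19} ∈ τ ✓.
  V = {[17], [19]}: π^{-1}(V) = {17, 19} ∈ τ ✓.
  V = {[18=20], [19]}: π^{-1}(V) = {18, 19, 20} ∈ τ ✓.
  V = {[17], [18=20], [19]}: π^{-1}(V) = {17, 18, 19, 20} ∈ τ ✓.
Open sets in the quotient: τ_Q = {{}, {[17]}, {[18=20]}, {[17], [18=20]}, {[19]}, {[17], [19]}, {[18=20], [19]}, {[17], [18=20], [19]}} (8 elements).


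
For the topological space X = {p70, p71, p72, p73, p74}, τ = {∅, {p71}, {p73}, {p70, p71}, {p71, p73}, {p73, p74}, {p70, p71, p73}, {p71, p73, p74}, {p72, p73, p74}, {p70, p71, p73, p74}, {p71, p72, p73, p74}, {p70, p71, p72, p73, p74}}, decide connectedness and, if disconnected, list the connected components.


(X, τ) is disconnected; components = [{p70, p71}, {p72, p73, p74}].

Find clopen sets (U ∈ τ with X ∖ U ∈ τ):
  U = ∅, X ∖ U = {p70, p71, p72, p73, p74} — both open, so U is clopen.
  U = {p70, p71}, X ∖ U = {p72, p73, p74} — both open, so U is clopen.
  U = {p72, p73, p74}, X ∖ U = {p70, p71} — both open, so U is clopen.
  U = {p70, p71, p72, p73, p74}, X ∖ U = ∅ — both open, so U is clopen.
Nontrivial clopen(s) exist: e.g. {p70, p71}. So (X, τ) is disconnected.
Compute connected components by grouping points that agree on all clopens:
  component: {p70, p71}
  component: {p72, p73, p74}


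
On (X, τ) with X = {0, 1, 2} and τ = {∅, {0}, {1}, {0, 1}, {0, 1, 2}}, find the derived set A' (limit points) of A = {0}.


A' = {2}

For each x ∈ X, list the open sets U ∈ τ with x ∈ U, then check whether U ∩ (A ∖ {x}) ≠ ∅ for every such U.
  x = 0: open {0} ∋ x has {0} ∩ (A ∖ {0}) = ∅, so x is NOT a limit point.
  x = 1: open {1} ∋ x has {1} ∩ (A ∖ {1}) = ∅, so x is NOT a limit point.
  x = 2: opens ∋ x are {0, 1, 2}; each meets A ∖ {2}, so x IS a limit point.
Collecting: A' = {2}.


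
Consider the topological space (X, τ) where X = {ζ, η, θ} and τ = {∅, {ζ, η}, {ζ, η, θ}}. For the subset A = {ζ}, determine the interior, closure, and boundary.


int(A) = ∅, cl(A) = {ζ, η, θ}, ∂A = {ζ, η, θ}.

Closed sets in (X, τ) are complements of opens:
  closed(X, τ) = {∅, {θ}, {ζ, η, θ}}.
int(A) = ⋃ {U ∈ τ : U ⊆ A}. Opens contained in A: ∅.
Taking the union of these: int(A) = ∅.
cl(A) = ⋂ {C closed : A ⊆ C}. Closed sets containing A: {ζ, η, θ}.
Intersecting these: cl(A) = {ζ, η, θ}.
∂A = cl(A) ∖ int(A) = {ζ, η, θ} ∖ ∅ = {ζ, η, θ}.


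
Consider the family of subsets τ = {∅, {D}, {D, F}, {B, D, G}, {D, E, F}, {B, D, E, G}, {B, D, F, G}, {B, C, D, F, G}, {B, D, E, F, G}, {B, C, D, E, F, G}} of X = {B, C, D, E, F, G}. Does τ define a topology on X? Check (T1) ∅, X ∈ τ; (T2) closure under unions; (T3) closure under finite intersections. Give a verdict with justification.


τ is NOT a topology on X.

Axiom (T1): ∅ ∈ τ? Yes; X ∈ τ? Yes.
Axiom (T2/T3): check pairwise unions and intersections of members of τ.
Counterexample for (T3): {D, E, F} ∩ {B, D, E, G} = {D, E} ∉ τ. Therefore τ is NOT a topology.


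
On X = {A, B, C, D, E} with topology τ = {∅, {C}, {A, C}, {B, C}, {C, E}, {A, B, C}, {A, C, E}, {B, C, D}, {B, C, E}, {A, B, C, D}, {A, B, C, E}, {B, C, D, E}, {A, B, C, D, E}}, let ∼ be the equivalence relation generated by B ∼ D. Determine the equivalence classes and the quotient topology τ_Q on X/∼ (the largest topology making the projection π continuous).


X/∼ = {[A], [B=D], [C], [E]}; |τ_Q| = 9.

Equivalence classes: [A], [B=D], [C], [E].
Quotient map π: X → X/∼ sends A ↦ [A], B ↦ [B=D], C ↦ [C], D ↦ [B=D], E ↦ [E].
For each subset V ⊆ X/∼, compute π^{-1}(V) ⊆ X and check whether π^{-1}(V) ∈ τ. V is open in τ_Q iff π^{-1}(V) ∈ τ.
  V = {}: π^{-1}(V) = ∅ ∈ τ ✓.
  V = {[A]}: π^{-1}(V) = {A} ∉ τ ✗.
  V = {[B=D]}: π^{-1}(V) = {B, D} ∉ τ ✗.
  V = {[A], [B=D]}: π^{-1}(V) = {A, B, D} ∉ τ ✗.
  V = {[C]}: π^{-1}(V) = {C} ∈ τ ✓.
  V = {[A], [C]}: π^{-1}(V) = {A, C} ∈ τ ✓.
  V = {[B=D], [C]}: π^{-1}(V) = {B, C, D} ∈ τ ✓.
  V = {[A], [B=D], [C]}: π^{-1}(V) = {A, B, C, D} ∈ τ ✓.
  V = {[E]}: π^{-1}(V) = {E} ∉ τ ✗.
  V = {[A], [E]}: π^{-1}(V) = {A, E} ∉ τ ✗.
  V = {[B=D], [E]}: π^{-1}(V) = {B, D, E} ∉ τ ✗.
  V = {[A], [B=D], [E]}: π^{-1}(V) = {A, B, D, E} ∉ τ ✗.
  V = {[C], [E]}: π^{-1}(V) = {C, E} ∈ τ ✓.
  V = {[A], [C], [E]}: π^{-1}(V) = {A, C, E} ∈ τ ✓.
  V = {[B=D], [C], [E]}: π^{-1}(V) = {B, C, D, E} ∈ τ ✓.
  V = {[A], [B=D], [C], [E]}: π^{-1}(V) = {A, B, C, D, E} ∈ τ ✓.
Open sets in the quotient: τ_Q = {{}, {[C]}, {[A], [C]}, {[B=D], [C]}, {[A], [B=D], [C]}, {[C], [E]}, {[A], [C], [E]}, {[B=D], [C], [E]}, {[A], [B=D], [C], [E]}} (9 elements).


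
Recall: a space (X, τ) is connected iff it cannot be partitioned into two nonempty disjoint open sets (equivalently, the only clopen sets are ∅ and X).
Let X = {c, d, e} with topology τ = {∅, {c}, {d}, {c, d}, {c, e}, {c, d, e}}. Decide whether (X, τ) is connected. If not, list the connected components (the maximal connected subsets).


(X, τ) is disconnected; components = [{d}, {c, e}].

Find clopen sets (U ∈ τ with X ∖ U ∈ τ):
  U = ∅, X ∖ U = {c, d, e} — both open, so U is clopen.
  U = {d}, X ∖ U = {c, e} — both open, so U is clopen.
  U = {c, e}, X ∖ U = {d} — both open, so U is clopen.
  U = {c, d, e}, X ∖ U = ∅ — both open, so U is clopen.
Nontrivial clopen(s) exist: e.g. {c, e}. So (X, τ) is disconnected.
Compute connected components by grouping points that agree on all clopens:
  component: {d}
  component: {c, e}


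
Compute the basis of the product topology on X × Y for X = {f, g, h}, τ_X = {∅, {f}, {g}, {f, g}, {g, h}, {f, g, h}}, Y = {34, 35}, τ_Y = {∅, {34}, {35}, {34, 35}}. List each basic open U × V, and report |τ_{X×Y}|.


Basis B = {∅ × ∅, {f} × {34}, {f} × {35}, {g} × {34}, {g} × {35}, {f} × {34, 35}, {f, g} × {34}, {f, g} × {35}, {g} × {34, 35}, {g, h} × {34}, {g, h} × {35}, {f, g, h} × {34}, {f, g, h} × {35}, {f, g} × {34, 35}, {g, h} × {34, 35}, {f, g, h} × {34, 35}}; |τ_{X×Y}| = 36.

Enumerate products U × V with U ∈ τ_X, V ∈ τ_Y (deduplicated):
  ∅ × ∅ = {} (∅)
  {f} × {34} = {(f,34)}
  {f} × {35} = {(f,35)}
  {g} × {34} = {(g,34)}
  {g} × {35} = {(g,35)}
  {f} × {34, 35} = {(f,34), (f,35)}
  {f, g} × {34} = {(f,34), (g,34)}
  {f, g} × {35} = {(f,35), (g,35)}
  {g} × {34, 35} = {(g,34), (g,35)}
  {g, h} × {34} = {(g,34), (h,34)}
  {g, h} × {35} = {(g,35), (h,35)}
  {f, g, h} × {34} = {(f,34), (g,34), (h,34)}
  {f, g, h} × {35} = {(f,35), (g,35), (h,35)}
  {f, g} × {34, 35} = {(f,34), (f,35), (g,34), (g,35)}
  {g, h} × {34, 35} = {(g,34), (g,35), (h,34), (h,35)}
  {f, g, h} × {34, 35} = {(f,34), (f,35), (g,34), (g,35), (h,34), (h,35)}
These 16 distinct sets form the basis B.
Close under arbitrary unions to get τ_{X×Y}; counting gives |τ_{X×Y}| = 36.


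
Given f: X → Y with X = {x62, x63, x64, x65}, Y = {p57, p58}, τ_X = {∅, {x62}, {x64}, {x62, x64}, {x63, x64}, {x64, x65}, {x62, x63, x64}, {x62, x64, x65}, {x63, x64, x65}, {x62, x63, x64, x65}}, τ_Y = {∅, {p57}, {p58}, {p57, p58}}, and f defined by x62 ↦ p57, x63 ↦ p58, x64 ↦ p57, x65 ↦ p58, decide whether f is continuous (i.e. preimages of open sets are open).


f is NOT continuous.

Compute f^{-1}(U) for each U ∈ τ_Y:
  U = ∅: f^{-1}(U) = ∅ ∈ τ_X ✓.
  U = {p57}: f^{-1}(U) = {x62, x64} ∈ τ_X ✓.
  U = {p58}: f^{-1}(U) = {x63, x65} ∉ τ_X ✗.
  U = {p57, p58}: f^{-1}(U) = {x62, x63, x64, x65} ∈ τ_X ✓.
Found U = {p58} with f^{-1}(U) = {x63, x65} not in τ_X. Therefore f is NOT continuous.


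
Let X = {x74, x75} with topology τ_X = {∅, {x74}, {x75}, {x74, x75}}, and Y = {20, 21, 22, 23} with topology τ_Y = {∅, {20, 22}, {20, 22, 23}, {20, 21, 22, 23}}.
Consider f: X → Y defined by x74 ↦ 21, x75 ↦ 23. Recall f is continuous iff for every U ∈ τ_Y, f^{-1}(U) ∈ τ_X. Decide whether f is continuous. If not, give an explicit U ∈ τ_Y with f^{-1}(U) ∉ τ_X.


f IS continuous.

Compute f^{-1}(U) for each U ∈ τ_Y:
  U = ∅: f^{-1}(U) = ∅ ∈ τ_X ✓.
  U = {20, 22}: f^{-1}(U) = ∅ ∈ τ_X ✓.
  U = {20, 22, 23}: f^{-1}(U) = {x75} ∈ τ_X ✓.
  U = {20, 21, 22, 23}: f^{-1}(U) = {x74, x75} ∈ τ_X ✓.
Every preimage lies in τ_X, so f IS continuous.


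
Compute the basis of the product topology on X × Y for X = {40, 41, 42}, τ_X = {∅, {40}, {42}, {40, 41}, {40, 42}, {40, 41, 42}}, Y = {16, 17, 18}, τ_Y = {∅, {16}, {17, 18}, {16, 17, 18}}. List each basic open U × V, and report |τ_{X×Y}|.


Basis B = {∅ × ∅, {40} × {16}, {42} × {16}, {40, 41} × {16}, {40, 42} × {16}, {40} × {17, 18}, {42} × {17, 18}, {40} × {16, 17, 18}, {40, 41, 42} × {16}, {42} × {16, 17, 18}, {40, 41} × {17, 18}, {40, 42} × {17, 18}, {40, 41} × {16, 17, 18}, {40, 42} × {16, 17, 18}, {40, 41, 42} × {17, 18}, {40, 41, 42} × {16, 17, 18}}; |τ_{X×Y}| = 36.

Enumerate products U × V with U ∈ τ_X, V ∈ τ_Y (deduplicated):
  ∅ × ∅ = {} (∅)
  {40} × {16} = {(40,16)}
  {42} × {16} = {(42,16)}
  {40, 41} × {16} = {(40,16), (41,16)}
  {40, 42} × {16} = {(40,16), (42,16)}
  {40} × {17, 18} = {(40,17), (40,18)}
  {42} × {17, 18} = {(42,17), (42,18)}
  {40} × {16, 17, 18} = {(40,16), (40,17), (40,18)}
  {40, 41, 42} × {16} = {(40,16), (41,16), (42,16)}
  {42} × {16, 17, 18} = {(42,16), (42,17), (42,18)}
  {40, 41} × {17, 18} = {(40,17), (40,18), (41,17), (41,18)}
  {40, 42} × {17, 18} = {(40,17), (40,18), (42,17), (42,18)}
  {40, 41} × {16, 17, 18} = {(40,16), (40,17), (40,18), (41,16), (41,17), (41,18)}
  {40, 42} × {16, 17, 18} = {(40,16), (40,17), (40,18), (42,16), (42,17), (42,18)}
  {40, 41, 42} × {17, 18} = {(40,17), (40,18), (41,17), (41,18), (42,17), (42,18)}
  {40, 41, 42} × {16, 17, 18} = {(40,16), (40,17), (40,18), (41,16), (41,17), (41,18), (42,16), (42,17), (42,18)}
These 16 distinct sets form the basis B.
Close under arbitrary unions to get τ_{X×Y}; counting gives |τ_{X×Y}| = 36.


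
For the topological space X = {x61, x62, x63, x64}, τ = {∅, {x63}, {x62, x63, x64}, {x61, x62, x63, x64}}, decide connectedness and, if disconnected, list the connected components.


(X, τ) is connected.

Find clopen sets (U ∈ τ with X ∖ U ∈ τ):
  U = ∅, X ∖ U = {x61, x62, x63, x64} — both open, so U is clopen.
  U = {x61, x62, x63, x64}, X ∖ U = ∅ — both open, so U is clopen.
Only trivial clopens (∅ and X) exist, so (X, τ) is connected.
Compute connected components by grouping points that agree on all clopens:
  component: {x61, x62, x63, x64}


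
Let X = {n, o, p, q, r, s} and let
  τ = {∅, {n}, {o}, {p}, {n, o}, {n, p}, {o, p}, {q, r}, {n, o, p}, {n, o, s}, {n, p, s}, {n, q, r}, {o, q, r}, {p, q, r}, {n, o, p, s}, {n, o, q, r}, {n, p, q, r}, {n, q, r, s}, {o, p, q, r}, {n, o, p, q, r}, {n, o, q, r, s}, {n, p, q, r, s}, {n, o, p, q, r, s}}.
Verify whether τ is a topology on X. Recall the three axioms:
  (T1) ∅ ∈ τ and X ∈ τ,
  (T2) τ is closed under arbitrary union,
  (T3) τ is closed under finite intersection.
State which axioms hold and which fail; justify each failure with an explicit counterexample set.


τ is NOT a topology on X.

Axiom (T1): ∅ ∈ τ? Yes; X ∈ τ? Yes.
Axiom (T2/T3): check pairwise unions and intersections of members of τ.
Counterexample for (T3): {n, o, s} ∩ {n, p, s} = {n, s} ∉ τ. Therefore τ is NOT a topology.


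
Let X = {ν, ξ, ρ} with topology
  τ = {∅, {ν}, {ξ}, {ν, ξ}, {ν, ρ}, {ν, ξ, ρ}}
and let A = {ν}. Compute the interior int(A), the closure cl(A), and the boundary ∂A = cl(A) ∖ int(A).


int(A) = {ν}, cl(A) = {ν, ρ}, ∂A = {ρ}.

Closed sets in (X, τ) are complements of opens:
  closed(X, τ) = {∅, {ξ}, {ρ}, {ν, ρ}, {ξ, ρ}, {ν, ξ, ρ}}.
int(A) = ⋃ {U ∈ τ : U ⊆ A}. Opens contained in A: ∅, {ν}.
Taking the union of these: int(A) = {ν}.
cl(A) = ⋂ {C closed : A ⊆ C}. Closed sets containing A: {ν, ρ}, {ν, ξ, ρ}.
Intersecting these: cl(A) = {ν, ρ}.
∂A = cl(A) ∖ int(A) = {ν, ρ} ∖ {ν} = {ρ}.


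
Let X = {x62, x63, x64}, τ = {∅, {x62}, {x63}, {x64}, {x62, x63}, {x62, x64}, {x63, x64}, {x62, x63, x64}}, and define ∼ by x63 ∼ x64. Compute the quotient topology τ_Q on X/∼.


X/∼ = {[x62], [x63=x64]}; |τ_Q| = 4.

Equivalence classes: [x62], [x63=x64].
Quotient map π: X → X/∼ sends x62 ↦ [x62], x63 ↦ [x63=x64], x64 ↦ [x63=x64].
For each subset V ⊆ X/∼, compute π^{-1}(V) ⊆ X and check whether π^{-1}(V) ∈ τ. V is open in τ_Q iff π^{-1}(V) ∈ τ.
  V = {}: π^{-1}(V) = ∅ ∈ τ ✓.
  V = {[x62]}: π^{-1}(V) = {x62} ∈ τ ✓.
  V = {[x63=x64]}: π^{-1}(V) = {x63, x64} ∈ τ ✓.
  V = {[x62], [x63=x64]}: π^{-1}(V) = {x62, x63, x64} ∈ τ ✓.
Open sets in the quotient: τ_Q = {{}, {[x62]}, {[x63=x64]}, {[x62], [x63=x64]}} (4 elements).


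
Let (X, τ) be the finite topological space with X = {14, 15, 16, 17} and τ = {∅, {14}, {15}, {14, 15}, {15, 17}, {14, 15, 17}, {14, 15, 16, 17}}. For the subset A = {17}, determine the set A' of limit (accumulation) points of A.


A' = {16}

For each x ∈ X, list the open sets U ∈ τ with x ∈ U, then check whether U ∩ (A ∖ {x}) ≠ ∅ for every such U.
  x = 14: open {14} ∋ x has {14} ∩ (A ∖ {14}) = ∅, so x is NOT a limit point.
  x = 15: open {15} ∋ x has {15} ∩ (A ∖ {15}) = ∅, so x is NOT a limit point.
  x = 16: opens ∋ x are {14, 15, 16, 17}; each meets A ∖ {16}, so x IS a limit point.
  x = 17: open {15, 17} ∋ x has {15, 17} ∩ (A ∖ {17}) = ∅, so x is NOT a limit point.
Collecting: A' = {16}.


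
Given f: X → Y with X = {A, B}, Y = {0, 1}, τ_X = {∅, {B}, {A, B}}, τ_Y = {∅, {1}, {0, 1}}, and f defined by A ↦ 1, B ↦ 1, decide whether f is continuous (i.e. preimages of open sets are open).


f IS continuous.

Compute f^{-1}(U) for each U ∈ τ_Y:
  U = ∅: f^{-1}(U) = ∅ ∈ τ_X ✓.
  U = {1}: f^{-1}(U) = {A, B} ∈ τ_X ✓.
  U = {0, 1}: f^{-1}(U) = {A, B} ∈ τ_X ✓.
Every preimage lies in τ_X, so f IS continuous.


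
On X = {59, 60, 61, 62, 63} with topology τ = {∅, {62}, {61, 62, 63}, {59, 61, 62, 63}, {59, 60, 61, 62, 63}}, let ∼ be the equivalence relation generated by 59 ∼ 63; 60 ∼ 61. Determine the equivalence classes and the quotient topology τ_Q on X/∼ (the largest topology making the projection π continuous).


X/∼ = {[59=63], [60=61], [62]}; |τ_Q| = 3.

Equivalence classes: [59=63], [60=61], [62].
Quotient map π: X → X/∼ sends 59 ↦ [59=63], 60 ↦ [60=61], 61 ↦ [60=61], 62 ↦ [62], 63 ↦ [59=63].
For each subset V ⊆ X/∼, compute π^{-1}(V) ⊆ X and check whether π^{-1}(V) ∈ τ. V is open in τ_Q iff π^{-1}(V) ∈ τ.
  V = {}: π^{-1}(V) = ∅ ∈ τ ✓.
  V = {[59=63]}: π^{-1}(V) = {59, 63} ∉ τ ✗.
  V = {[60=61]}: π^{-1}(V) = {60, 61} ∉ τ ✗.
  V = {[59=63], [60=61]}: π^{-1}(V) = {59, 60, 61, 63} ∉ τ ✗.
  V = {[62]}: π^{-1}(V) = {62} ∈ τ ✓.
  V = {[59=63], [62]}: π^{-1}(V) = {59, 62, 63} ∉ τ ✗.
  V = {[60=61], [62]}: π^{-1}(V) = {60, 61, 62} ∉ τ ✗.
  V = {[59=63], [60=61], [62]}: π^{-1}(V) = {59, 60, 61, 62, 63} ∈ τ ✓.
Open sets in the quotient: τ_Q = {{}, {[62]}, {[59=63], [60=61], [62]}} (3 elements).


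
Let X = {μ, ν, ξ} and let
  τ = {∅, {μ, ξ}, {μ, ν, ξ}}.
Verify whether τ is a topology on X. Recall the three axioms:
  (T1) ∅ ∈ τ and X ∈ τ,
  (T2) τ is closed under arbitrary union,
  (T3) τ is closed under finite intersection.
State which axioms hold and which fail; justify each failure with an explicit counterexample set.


τ IS a topology on X.

Axiom (T1): ∅ ∈ τ? Yes; X ∈ τ? Yes.
Axiom (T2/T3): check pairwise unions and intersections of members of τ.
All pairwise intersections and unions checked — each lies in τ. Therefore τ satisfies (T1), (T2), (T3): it IS a topology on X.
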